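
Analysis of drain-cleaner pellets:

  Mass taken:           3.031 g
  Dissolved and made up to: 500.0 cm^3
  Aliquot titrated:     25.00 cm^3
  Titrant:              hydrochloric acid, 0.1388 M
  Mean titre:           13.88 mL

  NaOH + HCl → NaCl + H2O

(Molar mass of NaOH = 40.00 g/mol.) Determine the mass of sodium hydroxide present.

1.541 g

n(HCl) per titration = 0.01388 × 0.1388 = 1.927 × 10^-3 mol
n(NaOH) in each aliquot = 1.927 × 10^-3 mol (1:1 ratio)
n(NaOH) in the whole flask = 1.927 × 10^-3 × 500.0/25.00 = 0.03853 mol
mass of NaOH = 0.03853 × 40.00 = 1.541 g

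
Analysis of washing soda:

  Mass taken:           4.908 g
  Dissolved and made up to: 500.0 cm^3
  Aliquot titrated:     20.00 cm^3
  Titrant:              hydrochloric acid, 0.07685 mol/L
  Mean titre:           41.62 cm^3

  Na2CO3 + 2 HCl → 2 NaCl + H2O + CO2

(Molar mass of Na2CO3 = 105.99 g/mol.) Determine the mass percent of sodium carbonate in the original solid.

n(HCl) per titration = 0.04162 × 0.07685 = 3.198 × 10^-3 mol
From the 1:2 ratio, n(Na2CO3) in each aliquot = 1/2 × 3.198 × 10^-3 = 1.599 × 10^-3 mol
n(Na2CO3) in the whole flask = 1.599 × 10^-3 × 500.0/20.00 = 0.03998 mol
mass of Na2CO3 = 0.03998 × 105.99 = 4.238 g
% Na2CO3 = 4.238 / 4.908 × 100 = 86.34 %

86.34 %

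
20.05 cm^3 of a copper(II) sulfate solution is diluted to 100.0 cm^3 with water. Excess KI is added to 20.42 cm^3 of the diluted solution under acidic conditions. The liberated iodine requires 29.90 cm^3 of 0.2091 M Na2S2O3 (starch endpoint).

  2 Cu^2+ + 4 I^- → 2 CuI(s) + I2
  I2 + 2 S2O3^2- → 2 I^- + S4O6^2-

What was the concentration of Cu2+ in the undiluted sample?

n(S2O3^2-) = 0.02990 × 0.2091 = 6.252 × 10^-3 mol
n(I2) = n(S2O3^2-)/2 = 3.126 × 10^-3 mol
From the 2:1 ratio, n(Cu2+) in the aliquot = 2/1 × 3.126 × 10^-3 = 6.252 × 10^-3 mol
[Cu2+]_dilute = 6.252 × 10^-3 / 0.02042 = 0.3062 mol/L
[Cu2+]_original = 0.3062 × 100.0/20.05 = 1.527 mol/L

1.527 M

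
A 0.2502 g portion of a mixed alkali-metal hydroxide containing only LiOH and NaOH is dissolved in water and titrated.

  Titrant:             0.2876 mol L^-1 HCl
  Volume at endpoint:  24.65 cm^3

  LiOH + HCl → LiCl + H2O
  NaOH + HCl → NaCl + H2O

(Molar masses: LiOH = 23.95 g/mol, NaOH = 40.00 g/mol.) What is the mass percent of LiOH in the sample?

19.90 %

n(HCl) = 0.02465 × 0.2876 = 7.089 × 10^-3 mol
Let x = n(LiOH), y = n(NaOH).
Titrant: 1x + 1y = 7.089 × 10^-3;  mass: 23.95x + 40.00y = 0.2502
Solving, x = 2.079 × 10^-3 mol, y = 5.010 × 10^-3 mol
mass of LiOH = 2.079 × 10^-3 × 23.95 = 0.04980 g
% LiOH = 0.04980 / 0.2502 × 100 = 19.90 %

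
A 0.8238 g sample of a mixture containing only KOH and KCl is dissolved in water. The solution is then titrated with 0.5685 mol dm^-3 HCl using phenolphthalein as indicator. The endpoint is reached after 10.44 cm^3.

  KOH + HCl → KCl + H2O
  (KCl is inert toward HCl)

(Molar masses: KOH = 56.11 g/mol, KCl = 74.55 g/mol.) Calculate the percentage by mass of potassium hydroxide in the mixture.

40.42 %

n(HCl) = 0.01044 × 0.5685 = 5.935 × 10^-3 mol
Let x = n(KOH), y = n(KCl).
Titrant: 1x = 5.935 × 10^-3;  mass: 56.11x + 74.55y = 0.8238
Solving, x = 5.935 × 10^-3 mol, y = 6.583 × 10^-3 mol
mass of KOH = 5.935 × 10^-3 × 56.11 = 0.3330 g
% KOH = 0.3330 / 0.8238 × 100 = 40.42 %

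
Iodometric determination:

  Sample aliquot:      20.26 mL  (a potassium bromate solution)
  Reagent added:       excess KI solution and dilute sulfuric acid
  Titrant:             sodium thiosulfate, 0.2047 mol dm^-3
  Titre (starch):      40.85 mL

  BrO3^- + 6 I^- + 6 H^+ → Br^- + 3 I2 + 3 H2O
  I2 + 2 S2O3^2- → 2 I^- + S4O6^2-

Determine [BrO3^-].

n(S2O3^2-) = 0.04085 × 0.2047 = 8.362 × 10^-3 mol
n(I2) = n(S2O3^2-)/2 = 4.181 × 10^-3 mol
From the 1:3 ratio, n(BrO3^-) in the aliquot = 1/3 × 4.181 × 10^-3 = 1.394 × 10^-3 mol
[BrO3^-] = 1.394 × 10^-3 / 0.02026 = 0.06879 mol/L

0.06879 mol/L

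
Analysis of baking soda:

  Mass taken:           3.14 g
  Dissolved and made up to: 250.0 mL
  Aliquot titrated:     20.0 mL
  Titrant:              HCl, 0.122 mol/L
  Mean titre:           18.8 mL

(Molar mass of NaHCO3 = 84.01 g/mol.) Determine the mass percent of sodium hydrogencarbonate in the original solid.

76.7 %

NaHCO3 + HCl → NaCl + H2O + CO2
n(HCl) per titration = 0.0188 × 0.122 = 2.29 × 10^-3 mol
n(NaHCO3) in each aliquot = 2.29 × 10^-3 mol (1:1 ratio)
n(NaHCO3) in the whole flask = 2.29 × 10^-3 × 250.0/20.0 = 0.0287 mol
mass of NaHCO3 = 0.0287 × 84.01 = 2.41 g
% NaHCO3 = 2.41 / 3.14 × 100 = 76.7 %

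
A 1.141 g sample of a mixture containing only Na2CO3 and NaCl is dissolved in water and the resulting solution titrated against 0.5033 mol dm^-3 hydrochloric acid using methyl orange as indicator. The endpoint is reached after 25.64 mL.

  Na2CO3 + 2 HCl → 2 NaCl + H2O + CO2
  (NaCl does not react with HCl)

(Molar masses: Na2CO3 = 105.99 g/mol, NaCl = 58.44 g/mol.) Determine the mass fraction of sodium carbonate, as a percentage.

59.94 %

n(HCl) = 0.02564 × 0.5033 = 0.01290 mol
Let x = n(Na2CO3), y = n(NaCl).
Titrant: 2x = 0.01290;  mass: 105.99x + 58.44y = 1.141
Solving, x = 6.452 × 10^-3 mol, y = 7.822 × 10^-3 mol
mass of Na2CO3 = 6.452 × 10^-3 × 105.99 = 0.6839 g
% Na2CO3 = 0.6839 / 1.141 × 100 = 59.94 %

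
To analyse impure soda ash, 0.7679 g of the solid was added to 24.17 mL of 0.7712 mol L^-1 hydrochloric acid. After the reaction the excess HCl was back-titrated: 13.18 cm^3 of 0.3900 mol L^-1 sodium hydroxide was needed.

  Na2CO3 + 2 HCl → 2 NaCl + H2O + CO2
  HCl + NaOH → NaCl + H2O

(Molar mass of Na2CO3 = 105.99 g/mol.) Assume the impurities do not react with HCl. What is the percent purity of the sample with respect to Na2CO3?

93.17 %

n(HCl) added = 0.02417 × 0.7712 = 0.01864 mol
n(NaOH) used in back-titration = 0.01318 × 0.3900 = 5.140 × 10^-3 mol
n(HCl) left over = 5.140 × 10^-3 mol (1:1 ratio)
n(HCl) consumed by analyte = 0.01864 − 5.140 × 10^-3 = 0.01350 mol
From the 1:2 ratio, n(Na2CO3) = 1/2 × 0.01350 = 6.750 × 10^-3 mol
mass of Na2CO3 = 6.750 × 10^-3 × 105.99 = 0.7154 g
% Na2CO3 = 0.7154 / 0.7679 × 100 = 93.17 %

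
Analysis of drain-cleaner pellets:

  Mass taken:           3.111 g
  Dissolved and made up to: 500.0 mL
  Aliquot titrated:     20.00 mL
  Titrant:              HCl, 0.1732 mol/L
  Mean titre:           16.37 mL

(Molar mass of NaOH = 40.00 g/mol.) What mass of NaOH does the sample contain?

NaOH + HCl → NaCl + H2O
n(HCl) per titration = 0.01637 × 0.1732 = 2.835 × 10^-3 mol
n(NaOH) in each aliquot = 2.835 × 10^-3 mol (1:1 ratio)
n(NaOH) in the whole flask = 2.835 × 10^-3 × 500.0/20.00 = 0.07088 mol
mass of NaOH = 0.07088 × 40.00 = 2.835 g

2.835 g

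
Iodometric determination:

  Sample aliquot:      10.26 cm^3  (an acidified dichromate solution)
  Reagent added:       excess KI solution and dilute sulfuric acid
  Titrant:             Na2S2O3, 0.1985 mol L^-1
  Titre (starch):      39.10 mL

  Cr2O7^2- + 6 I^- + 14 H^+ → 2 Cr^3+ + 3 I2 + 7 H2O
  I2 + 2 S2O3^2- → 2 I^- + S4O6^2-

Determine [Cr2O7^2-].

n(S2O3^2-) = 0.03910 × 0.1985 = 7.761 × 10^-3 mol
n(I2) = n(S2O3^2-)/2 = 3.881 × 10^-3 mol
From the 1:3 ratio, n(Cr2O7^2-) in the aliquot = 1/3 × 3.881 × 10^-3 = 1.294 × 10^-3 mol
[Cr2O7^2-] = 1.294 × 10^-3 / 0.01026 = 0.1261 mol/L

0.1261 mol/L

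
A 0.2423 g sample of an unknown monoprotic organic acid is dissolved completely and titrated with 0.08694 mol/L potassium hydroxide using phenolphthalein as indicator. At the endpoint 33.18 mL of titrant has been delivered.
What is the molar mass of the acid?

84.00 g/mol

n(KOH) = 0.03318 L × 0.08694 mol/L = 2.885 × 10^-3 mol
n(HA) = 2.885 × 10^-3 mol (1:1 ratio)
M = m / n = 0.2423 g / 2.885 × 10^-3 mol = 84.00 g/mol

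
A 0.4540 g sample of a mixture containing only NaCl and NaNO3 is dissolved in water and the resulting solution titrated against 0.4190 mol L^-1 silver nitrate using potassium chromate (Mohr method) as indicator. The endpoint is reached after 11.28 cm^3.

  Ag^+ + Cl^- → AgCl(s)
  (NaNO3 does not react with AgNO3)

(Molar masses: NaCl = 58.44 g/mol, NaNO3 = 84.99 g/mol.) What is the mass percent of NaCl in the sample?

60.84 %

n(AgNO3) = 0.01128 × 0.4190 = 4.726 × 10^-3 mol
Let x = n(NaCl), y = n(NaNO3).
Titrant: 1x = 4.726 × 10^-3;  mass: 58.44x + 84.99y = 0.4540
Solving, x = 4.726 × 10^-3 mol, y = 2.092 × 10^-3 mol
mass of NaCl = 4.726 × 10^-3 × 58.44 = 0.2762 g
% NaCl = 0.2762 / 0.4540 × 100 = 60.84 %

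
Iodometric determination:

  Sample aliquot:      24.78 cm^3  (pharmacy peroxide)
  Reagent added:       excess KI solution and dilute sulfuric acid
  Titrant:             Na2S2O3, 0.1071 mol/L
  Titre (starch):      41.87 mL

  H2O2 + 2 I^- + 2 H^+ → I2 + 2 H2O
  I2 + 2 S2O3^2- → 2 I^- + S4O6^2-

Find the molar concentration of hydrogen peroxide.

0.09048 mol/L

n(S2O3^2-) = 0.04187 × 0.1071 = 4.484 × 10^-3 mol
n(I2) = n(S2O3^2-)/2 = 2.242 × 10^-3 mol
n(H2O2) in the aliquot = 2.242 × 10^-3 mol (1:1 ratio)
[H2O2] = 2.242 × 10^-3 / 0.02478 = 0.09048 mol/L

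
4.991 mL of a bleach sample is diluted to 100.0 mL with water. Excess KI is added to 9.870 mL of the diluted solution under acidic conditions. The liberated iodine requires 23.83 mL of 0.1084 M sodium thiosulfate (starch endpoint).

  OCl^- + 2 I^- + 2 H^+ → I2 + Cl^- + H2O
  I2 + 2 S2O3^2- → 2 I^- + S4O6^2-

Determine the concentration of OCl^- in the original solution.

2.622 M

n(S2O3^2-) = 0.02383 × 0.1084 = 2.583 × 10^-3 mol
n(I2) = n(S2O3^2-)/2 = 1.292 × 10^-3 mol
n(OCl^-) in the aliquot = 1.292 × 10^-3 mol (1:1 ratio)
[OCl^-]_dilute = 1.292 × 10^-3 / 0.009870 = 0.1309 mol/L
[OCl^-]_original = 0.1309 × 100.0/4.991 = 2.622 mol/L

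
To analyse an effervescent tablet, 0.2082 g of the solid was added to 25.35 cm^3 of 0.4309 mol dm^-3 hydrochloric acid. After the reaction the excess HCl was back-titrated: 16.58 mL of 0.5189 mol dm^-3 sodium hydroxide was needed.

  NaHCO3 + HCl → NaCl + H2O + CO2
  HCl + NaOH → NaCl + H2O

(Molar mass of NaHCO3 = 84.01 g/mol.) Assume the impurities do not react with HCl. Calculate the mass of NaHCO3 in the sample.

0.1949 g

n(HCl) added = 0.02535 × 0.4309 = 0.01092 mol
n(NaOH) used in back-titration = 0.01658 × 0.5189 = 8.603 × 10^-3 mol
n(HCl) left over = 8.603 × 10^-3 mol (1:1 ratio)
n(HCl) consumed by analyte = 0.01092 − 8.603 × 10^-3 = 2.320 × 10^-3 mol
n(NaHCO3) = 2.320 × 10^-3 mol (1:1 ratio)
mass of NaHCO3 = 2.320 × 10^-3 × 84.01 = 0.1949 g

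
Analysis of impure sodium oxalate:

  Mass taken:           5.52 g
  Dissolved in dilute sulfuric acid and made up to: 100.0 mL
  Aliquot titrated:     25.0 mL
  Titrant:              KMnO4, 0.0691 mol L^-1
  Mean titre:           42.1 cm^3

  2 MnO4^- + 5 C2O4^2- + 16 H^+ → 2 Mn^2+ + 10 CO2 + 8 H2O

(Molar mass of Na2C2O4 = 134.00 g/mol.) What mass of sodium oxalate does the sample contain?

n(KMnO4) per titration = 0.0421 × 0.0691 = 2.91 × 10^-3 mol
From the 5:2 ratio, n(Na2C2O4) in each aliquot = 5/2 × 2.91 × 10^-3 = 7.27 × 10^-3 mol
n(Na2C2O4) in the whole flask = 7.27 × 10^-3 × 100.0/25.0 = 0.0291 mol
mass of Na2C2O4 = 0.0291 × 134.00 = 3.90 g

3.90 g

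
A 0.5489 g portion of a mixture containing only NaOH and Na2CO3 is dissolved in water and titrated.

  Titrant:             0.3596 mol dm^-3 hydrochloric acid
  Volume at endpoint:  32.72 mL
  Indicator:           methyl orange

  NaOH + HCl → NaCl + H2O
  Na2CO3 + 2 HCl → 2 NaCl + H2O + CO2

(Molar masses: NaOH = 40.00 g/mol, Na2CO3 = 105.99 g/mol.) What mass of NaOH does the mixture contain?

0.2298 g

n(HCl) = 0.03272 × 0.3596 = 0.01177 mol
Let x = n(NaOH), y = n(Na2CO3).
Titrant: 1x + 2y = 0.01177;  mass: 40.00x + 105.99y = 0.5489
Solving, x = 5.744 × 10^-3 mol, y = 3.011 × 10^-3 mol
mass of NaOH = 5.744 × 10^-3 × 40.00 = 0.2298 g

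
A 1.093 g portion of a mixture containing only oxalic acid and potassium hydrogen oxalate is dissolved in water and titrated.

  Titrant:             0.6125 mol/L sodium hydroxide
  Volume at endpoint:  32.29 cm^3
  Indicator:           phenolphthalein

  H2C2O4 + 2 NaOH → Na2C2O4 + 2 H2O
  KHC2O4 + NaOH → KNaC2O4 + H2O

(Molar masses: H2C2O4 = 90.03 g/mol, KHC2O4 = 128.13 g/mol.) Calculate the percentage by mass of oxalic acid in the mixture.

n(NaOH) = 0.03229 × 0.6125 = 0.01978 mol
Let x = n(H2C2O4), y = n(KHC2O4).
Titrant: 2x + 1y = 0.01978;  mass: 90.03x + 128.13y = 1.093
Solving, x = 8.669 × 10^-3 mol, y = 2.439 × 10^-3 mol
mass of H2C2O4 = 8.669 × 10^-3 × 90.03 = 0.7805 g
% H2C2O4 = 0.7805 / 1.093 × 100 = 71.41 %

71.41 %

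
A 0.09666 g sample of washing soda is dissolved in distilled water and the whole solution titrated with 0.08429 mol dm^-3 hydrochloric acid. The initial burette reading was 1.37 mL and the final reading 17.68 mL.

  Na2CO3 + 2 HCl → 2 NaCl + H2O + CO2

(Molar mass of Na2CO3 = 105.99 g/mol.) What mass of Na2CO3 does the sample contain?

0.07286 g

n(HCl) = 0.01631 L × 0.08429 mol/L = 1.375 × 10^-3 mol
From the 1:2 ratio, n(Na2CO3) = 1/2 × 1.375 × 10^-3 = 6.874 × 10^-4 mol
mass of Na2CO3 = 6.874 × 10^-4 × 105.99 g/mol = 0.07286 g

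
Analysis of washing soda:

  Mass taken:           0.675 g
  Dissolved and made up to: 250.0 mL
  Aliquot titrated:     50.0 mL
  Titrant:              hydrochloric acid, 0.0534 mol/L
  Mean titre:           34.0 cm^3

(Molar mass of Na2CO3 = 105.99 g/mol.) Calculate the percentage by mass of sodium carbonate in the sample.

71.3 %

Na2CO3 + 2 HCl → 2 NaCl + H2O + CO2
n(HCl) per titration = 0.0340 × 0.0534 = 1.82 × 10^-3 mol
From the 1:2 ratio, n(Na2CO3) in each aliquot = 1/2 × 1.82 × 10^-3 = 9.08 × 10^-4 mol
n(Na2CO3) in the whole flask = 9.08 × 10^-4 × 250.0/50.0 = 4.54 × 10^-3 mol
mass of Na2CO3 = 4.54 × 10^-3 × 105.99 = 0.481 g
% Na2CO3 = 0.481 / 0.675 × 100 = 71.3 %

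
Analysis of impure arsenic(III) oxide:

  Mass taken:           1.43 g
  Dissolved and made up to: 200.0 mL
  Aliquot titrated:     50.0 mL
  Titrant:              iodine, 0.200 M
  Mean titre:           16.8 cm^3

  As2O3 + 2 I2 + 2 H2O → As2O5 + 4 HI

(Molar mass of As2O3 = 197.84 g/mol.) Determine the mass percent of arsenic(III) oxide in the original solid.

93.0 %

n(I2) per titration = 0.0168 × 0.200 = 3.36 × 10^-3 mol
From the 1:2 ratio, n(As2O3) in each aliquot = 1/2 × 3.36 × 10^-3 = 1.68 × 10^-3 mol
n(As2O3) in the whole flask = 1.68 × 10^-3 × 200.0/50.0 = 6.72 × 10^-3 mol
mass of As2O3 = 6.72 × 10^-3 × 197.84 = 1.33 g
% As2O3 = 1.33 / 1.43 × 100 = 93.0 %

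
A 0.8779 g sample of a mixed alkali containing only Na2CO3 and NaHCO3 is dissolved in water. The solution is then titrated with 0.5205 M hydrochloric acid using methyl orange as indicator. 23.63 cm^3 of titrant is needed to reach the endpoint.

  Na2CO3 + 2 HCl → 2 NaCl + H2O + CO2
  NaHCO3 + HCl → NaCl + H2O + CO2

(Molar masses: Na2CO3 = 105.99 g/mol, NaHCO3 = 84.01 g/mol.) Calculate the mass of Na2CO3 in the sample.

0.2655 g

n(HCl) = 0.02363 × 0.5205 = 0.01230 mol
Let x = n(Na2CO3), y = n(NaHCO3).
Titrant: 2x + 1y = 0.01230;  mass: 105.99x + 84.01y = 0.8779
Solving, x = 2.505 × 10^-3 mol, y = 7.290 × 10^-3 mol
mass of Na2CO3 = 2.505 × 10^-3 × 105.99 = 0.2655 g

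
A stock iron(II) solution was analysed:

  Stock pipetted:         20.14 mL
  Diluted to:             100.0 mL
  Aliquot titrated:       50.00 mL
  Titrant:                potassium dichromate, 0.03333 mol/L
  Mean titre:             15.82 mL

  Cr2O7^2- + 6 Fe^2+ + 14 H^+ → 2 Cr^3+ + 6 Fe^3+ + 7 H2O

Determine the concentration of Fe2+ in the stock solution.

0.3142 mol/L

n(K2Cr2O7) = 0.01582 × 0.03333 = 5.273 × 10^-4 mol
From the 6:1 ratio, n(Fe2+) in the aliquot = 6/1 × 5.273 × 10^-4 = 3.164 × 10^-3 mol
[Fe2+]_dilute = 3.164 × 10^-3 / 0.05000 = 0.06327 mol/L
Dilution factor = 100.0 / 20.14 = 4.965
[Fe2+]_stock = 0.06327 × 4.965 = 0.3142 mol/L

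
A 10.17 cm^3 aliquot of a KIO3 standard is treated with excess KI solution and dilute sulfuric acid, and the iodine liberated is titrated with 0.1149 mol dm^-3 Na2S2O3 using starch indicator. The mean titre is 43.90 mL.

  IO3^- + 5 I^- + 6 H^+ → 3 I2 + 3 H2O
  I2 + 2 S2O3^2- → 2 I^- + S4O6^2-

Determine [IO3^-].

0.08266 mol/L

n(S2O3^2-) = 0.04390 × 0.1149 = 5.044 × 10^-3 mol
n(I2) = n(S2O3^2-)/2 = 2.522 × 10^-3 mol
From the 1:3 ratio, n(IO3^-) in the aliquot = 1/3 × 2.522 × 10^-3 = 8.407 × 10^-4 mol
[IO3^-] = 8.407 × 10^-4 / 0.01017 = 0.08266 mol/L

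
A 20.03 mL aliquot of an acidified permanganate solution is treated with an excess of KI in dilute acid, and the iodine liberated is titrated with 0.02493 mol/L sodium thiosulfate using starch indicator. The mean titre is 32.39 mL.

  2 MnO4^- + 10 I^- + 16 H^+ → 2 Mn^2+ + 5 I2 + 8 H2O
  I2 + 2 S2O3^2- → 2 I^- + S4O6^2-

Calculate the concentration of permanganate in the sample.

0.008063 mol/L

n(S2O3^2-) = 0.03239 × 0.02493 = 8.075 × 10^-4 mol
n(I2) = n(S2O3^2-)/2 = 4.037 × 10^-4 mol
From the 2:5 ratio, n(MnO4^-) in the aliquot = 2/5 × 4.037 × 10^-4 = 1.615 × 10^-4 mol
[MnO4^-] = 1.615 × 10^-4 / 0.02003 = 0.008063 mol/L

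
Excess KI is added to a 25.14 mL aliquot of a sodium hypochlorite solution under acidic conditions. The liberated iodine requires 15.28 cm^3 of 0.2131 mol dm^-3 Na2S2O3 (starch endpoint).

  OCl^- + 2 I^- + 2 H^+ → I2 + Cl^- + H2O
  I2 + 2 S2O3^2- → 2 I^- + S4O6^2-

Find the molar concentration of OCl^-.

n(S2O3^2-) = 0.01528 × 0.2131 = 3.256 × 10^-3 mol
n(I2) = n(S2O3^2-)/2 = 1.628 × 10^-3 mol
n(OCl^-) in the aliquot = 1.628 × 10^-3 mol (1:1 ratio)
[OCl^-] = 1.628 × 10^-3 / 0.02514 = 0.06476 mol/L

0.06476 mol/L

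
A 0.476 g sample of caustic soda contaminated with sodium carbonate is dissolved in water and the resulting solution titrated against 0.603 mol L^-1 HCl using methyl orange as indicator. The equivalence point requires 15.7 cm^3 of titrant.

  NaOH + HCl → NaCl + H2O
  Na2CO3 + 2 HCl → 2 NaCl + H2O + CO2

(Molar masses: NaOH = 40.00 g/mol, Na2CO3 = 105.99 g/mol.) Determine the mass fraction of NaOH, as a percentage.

n(HCl) = 0.0157 × 0.603 = 9.47 × 10^-3 mol
Let x = n(NaOH), y = n(Na2CO3).
Titrant: 1x + 2y = 9.47 × 10^-3;  mass: 40.00x + 105.99y = 0.476
Solving, x = 1.98 × 10^-3 mol, y = 3.74 × 10^-3 mol
mass of NaOH = 1.98 × 10^-3 × 40.00 = 0.0791 g
% NaOH = 0.0791 / 0.476 × 100 = 16.6 %

16.6 %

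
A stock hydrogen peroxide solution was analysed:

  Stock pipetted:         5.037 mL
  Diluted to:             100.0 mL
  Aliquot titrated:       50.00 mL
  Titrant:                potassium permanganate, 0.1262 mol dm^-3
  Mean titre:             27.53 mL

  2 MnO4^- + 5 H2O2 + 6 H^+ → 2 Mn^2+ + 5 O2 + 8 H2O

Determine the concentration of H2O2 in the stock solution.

3.449 mol/L

n(KMnO4) = 0.02753 × 0.1262 = 3.474 × 10^-3 mol
From the 5:2 ratio, n(H2O2) in the aliquot = 5/2 × 3.474 × 10^-3 = 8.686 × 10^-3 mol
[H2O2]_dilute = 8.686 × 10^-3 / 0.05000 = 0.1737 mol/L
Dilution factor = 100.0 / 5.037 = 19.85
[H2O2]_stock = 0.1737 × 19.85 = 3.449 mol/L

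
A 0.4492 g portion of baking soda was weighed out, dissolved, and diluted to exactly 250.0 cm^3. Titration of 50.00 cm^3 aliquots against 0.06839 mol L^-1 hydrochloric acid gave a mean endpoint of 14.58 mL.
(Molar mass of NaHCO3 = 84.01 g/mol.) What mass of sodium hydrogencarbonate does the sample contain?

NaHCO3 + HCl → NaCl + H2O + CO2
n(HCl) per titration = 0.01458 × 0.06839 = 9.971 × 10^-4 mol
n(NaHCO3) in each aliquot = 9.971 × 10^-4 mol (1:1 ratio)
n(NaHCO3) in the whole flask = 9.971 × 10^-4 × 250.0/50.00 = 4.986 × 10^-3 mol
mass of NaHCO3 = 4.986 × 10^-3 × 84.01 = 0.4188 g

0.4188 g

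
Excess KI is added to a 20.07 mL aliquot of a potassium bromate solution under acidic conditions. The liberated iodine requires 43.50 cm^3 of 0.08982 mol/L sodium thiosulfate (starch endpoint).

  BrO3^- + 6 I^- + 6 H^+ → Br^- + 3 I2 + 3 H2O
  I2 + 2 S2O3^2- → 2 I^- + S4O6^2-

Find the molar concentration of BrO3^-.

0.03245 mol/L

n(S2O3^2-) = 0.04350 × 0.08982 = 3.907 × 10^-3 mol
n(I2) = n(S2O3^2-)/2 = 1.954 × 10^-3 mol
From the 1:3 ratio, n(BrO3^-) in the aliquot = 1/3 × 1.954 × 10^-3 = 6.512 × 10^-4 mol
[BrO3^-] = 6.512 × 10^-4 / 0.02007 = 0.03245 mol/L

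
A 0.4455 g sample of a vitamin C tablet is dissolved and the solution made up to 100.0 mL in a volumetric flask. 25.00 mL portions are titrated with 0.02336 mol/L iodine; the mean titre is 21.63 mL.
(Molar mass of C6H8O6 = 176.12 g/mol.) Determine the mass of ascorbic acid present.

C6H8O6 + I2 → C6H6O6 + 2 HI
n(I2) per titration = 0.02163 × 0.02336 = 5.053 × 10^-4 mol
n(C6H8O6) in each aliquot = 5.053 × 10^-4 mol (1:1 ratio)
n(C6H8O6) in the whole flask = 5.053 × 10^-4 × 100.0/25.00 = 2.021 × 10^-3 mol
mass of C6H8O6 = 2.021 × 10^-3 × 176.12 = 0.3560 g

0.3560 g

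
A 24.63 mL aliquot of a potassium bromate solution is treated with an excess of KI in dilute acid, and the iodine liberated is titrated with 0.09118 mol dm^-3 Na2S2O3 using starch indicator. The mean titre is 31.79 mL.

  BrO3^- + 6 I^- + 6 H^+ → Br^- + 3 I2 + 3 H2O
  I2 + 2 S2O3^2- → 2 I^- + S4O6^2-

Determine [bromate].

n(S2O3^2-) = 0.03179 × 0.09118 = 2.899 × 10^-3 mol
n(I2) = n(S2O3^2-)/2 = 1.449 × 10^-3 mol
From the 1:3 ratio, n(BrO3^-) in the aliquot = 1/3 × 1.449 × 10^-3 = 4.831 × 10^-4 mol
[BrO3^-] = 4.831 × 10^-4 / 0.02463 = 0.01961 mol/L

0.01961 mol/L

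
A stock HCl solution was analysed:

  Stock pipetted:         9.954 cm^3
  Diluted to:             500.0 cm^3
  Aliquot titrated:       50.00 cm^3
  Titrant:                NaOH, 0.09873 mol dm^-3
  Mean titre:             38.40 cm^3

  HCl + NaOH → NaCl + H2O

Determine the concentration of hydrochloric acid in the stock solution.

n(NaOH) = 0.03840 × 0.09873 = 3.791 × 10^-3 mol
n(HCl) in the aliquot = 3.791 × 10^-3 mol (1:1 ratio)
[HCl]_dilute = 3.791 × 10^-3 / 0.05000 = 0.07582 mol/L
Dilution factor = 500.0 / 9.954 = 50.23
[HCl]_stock = 0.07582 × 50.23 = 3.809 mol/L

3.809 mol/L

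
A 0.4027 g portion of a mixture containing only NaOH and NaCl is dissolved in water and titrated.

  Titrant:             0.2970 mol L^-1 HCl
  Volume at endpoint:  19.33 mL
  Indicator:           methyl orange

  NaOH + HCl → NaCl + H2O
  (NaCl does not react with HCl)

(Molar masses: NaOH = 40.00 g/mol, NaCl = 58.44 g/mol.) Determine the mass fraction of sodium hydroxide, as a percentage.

57.03 %

n(HCl) = 0.01933 × 0.2970 = 5.741 × 10^-3 mol
Let x = n(NaOH), y = n(NaCl).
Titrant: 1x = 5.741 × 10^-3;  mass: 40.00x + 58.44y = 0.4027
Solving, x = 5.741 × 10^-3 mol, y = 2.961 × 10^-3 mol
mass of NaOH = 5.741 × 10^-3 × 40.00 = 0.2296 g
% NaOH = 0.2296 / 0.4027 × 100 = 57.03 %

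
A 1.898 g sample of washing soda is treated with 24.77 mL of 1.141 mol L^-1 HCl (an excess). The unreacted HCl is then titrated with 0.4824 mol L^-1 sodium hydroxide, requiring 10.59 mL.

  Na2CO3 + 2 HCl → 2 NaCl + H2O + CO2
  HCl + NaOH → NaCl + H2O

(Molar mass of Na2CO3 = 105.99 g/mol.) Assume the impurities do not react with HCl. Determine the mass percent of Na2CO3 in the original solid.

n(HCl) added = 0.02477 × 1.141 = 0.02826 mol
n(NaOH) used in back-titration = 0.01059 × 0.4824 = 5.109 × 10^-3 mol
n(HCl) left over = 5.109 × 10^-3 mol (1:1 ratio)
n(HCl) consumed by analyte = 0.02826 − 5.109 × 10^-3 = 0.02315 mol
From the 1:2 ratio, n(Na2CO3) = 1/2 × 0.02315 = 0.01158 mol
mass of Na2CO3 = 0.01158 × 105.99 = 1.227 g
% Na2CO3 = 1.227 / 1.898 × 100 = 64.65 %

64.65 %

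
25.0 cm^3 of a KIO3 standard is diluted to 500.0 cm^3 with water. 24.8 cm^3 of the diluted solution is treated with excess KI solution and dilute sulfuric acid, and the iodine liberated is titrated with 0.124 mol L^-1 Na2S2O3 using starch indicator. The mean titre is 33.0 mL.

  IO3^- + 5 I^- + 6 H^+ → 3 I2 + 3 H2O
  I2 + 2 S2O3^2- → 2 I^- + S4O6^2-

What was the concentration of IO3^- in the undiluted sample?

0.550 mol/L

n(S2O3^2-) = 0.0330 × 0.124 = 4.09 × 10^-3 mol
n(I2) = n(S2O3^2-)/2 = 2.05 × 10^-3 mol
From the 1:3 ratio, n(IO3^-) in the aliquot = 1/3 × 2.05 × 10^-3 = 6.82 × 10^-4 mol
[IO3^-]_dilute = 6.82 × 10^-4 / 0.0248 = 0.0275 mol/L
[IO3^-]_original = 0.0275 × 500.0/25.0 = 0.550 mol/L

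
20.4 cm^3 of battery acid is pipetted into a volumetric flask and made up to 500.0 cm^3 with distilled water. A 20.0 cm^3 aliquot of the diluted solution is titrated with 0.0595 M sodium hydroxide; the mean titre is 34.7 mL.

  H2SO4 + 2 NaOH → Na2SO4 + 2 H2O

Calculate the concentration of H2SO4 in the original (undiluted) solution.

n(NaOH) = 0.0347 × 0.0595 = 2.06 × 10^-3 mol
From the 1:2 ratio, n(H2SO4) in the aliquot = 1/2 × 2.06 × 10^-3 = 1.03 × 10^-3 mol
[H2SO4]_dilute = 1.03 × 10^-3 / 0.0200 = 0.0516 mol/L
Dilution factor = 500.0 / 20.4 = 24.51
[H2SO4]_stock = 0.0516 × 24.51 = 1.27 mol/L

1.27 M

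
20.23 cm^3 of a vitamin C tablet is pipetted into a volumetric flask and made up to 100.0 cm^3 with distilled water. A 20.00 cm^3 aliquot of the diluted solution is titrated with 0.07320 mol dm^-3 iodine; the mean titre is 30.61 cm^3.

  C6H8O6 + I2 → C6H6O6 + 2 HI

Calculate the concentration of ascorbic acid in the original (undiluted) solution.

n(I2) = 0.03061 × 0.07320 = 2.241 × 10^-3 mol
n(C6H8O6) in the aliquot = 2.241 × 10^-3 mol (1:1 ratio)
[C6H8O6]_dilute = 2.241 × 10^-3 / 0.02000 = 0.1120 mol/L
Dilution factor = 100.0 / 20.23 = 4.943
[C6H8O6]_stock = 0.1120 × 4.943 = 0.5538 mol/L

0.5538 mol/L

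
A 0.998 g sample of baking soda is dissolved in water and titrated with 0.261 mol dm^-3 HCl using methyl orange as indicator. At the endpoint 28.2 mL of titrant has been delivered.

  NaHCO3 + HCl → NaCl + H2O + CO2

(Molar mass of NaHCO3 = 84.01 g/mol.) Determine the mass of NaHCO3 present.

0.618 g

n(HCl) = 0.0282 L × 0.261 mol/L = 7.36 × 10^-3 mol
n(NaHCO3) = 7.36 × 10^-3 mol (1:1 ratio)
mass of NaHCO3 = 7.36 × 10^-3 × 84.01 g/mol = 0.618 g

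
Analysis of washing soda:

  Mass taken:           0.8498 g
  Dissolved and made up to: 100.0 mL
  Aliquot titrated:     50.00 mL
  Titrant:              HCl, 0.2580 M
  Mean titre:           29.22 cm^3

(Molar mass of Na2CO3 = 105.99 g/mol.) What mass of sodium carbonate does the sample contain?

Na2CO3 + 2 HCl → 2 NaCl + H2O + CO2
n(HCl) per titration = 0.02922 × 0.2580 = 7.539 × 10^-3 mol
From the 1:2 ratio, n(Na2CO3) in each aliquot = 1/2 × 7.539 × 10^-3 = 3.769 × 10^-3 mol
n(Na2CO3) in the whole flask = 3.769 × 10^-3 × 100.0/50.00 = 7.539 × 10^-3 mol
mass of Na2CO3 = 7.539 × 10^-3 × 105.99 = 0.7990 g

0.7990 g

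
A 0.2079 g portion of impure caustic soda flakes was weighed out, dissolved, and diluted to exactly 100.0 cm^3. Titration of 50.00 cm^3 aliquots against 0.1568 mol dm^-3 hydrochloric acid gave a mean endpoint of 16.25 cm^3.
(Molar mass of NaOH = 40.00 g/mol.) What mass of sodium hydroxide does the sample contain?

NaOH + HCl → NaCl + H2O
n(HCl) per titration = 0.01625 × 0.1568 = 2.548 × 10^-3 mol
n(NaOH) in each aliquot = 2.548 × 10^-3 mol (1:1 ratio)
n(NaOH) in the whole flask = 2.548 × 10^-3 × 100.0/50.00 = 5.096 × 10^-3 mol
mass of NaOH = 5.096 × 10^-3 × 40.00 = 0.2038 g

0.2038 g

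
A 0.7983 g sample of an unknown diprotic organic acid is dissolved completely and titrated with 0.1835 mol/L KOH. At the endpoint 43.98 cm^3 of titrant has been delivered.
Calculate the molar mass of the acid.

197.8 g/mol

n(KOH) = 0.04398 L × 0.1835 mol/L = 8.070 × 10^-3 mol
From the 1:2 ratio, n(H2A) = 1/2 × 8.070 × 10^-3 = 4.035 × 10^-3 mol
M = m / n = 0.7983 g / 4.035 × 10^-3 mol = 197.8 g/mol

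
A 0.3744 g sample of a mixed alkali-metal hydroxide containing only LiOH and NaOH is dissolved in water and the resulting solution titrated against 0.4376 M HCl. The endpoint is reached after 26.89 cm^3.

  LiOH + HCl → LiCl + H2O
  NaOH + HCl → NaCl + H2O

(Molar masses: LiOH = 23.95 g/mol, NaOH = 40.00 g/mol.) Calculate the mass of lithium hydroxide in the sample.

n(HCl) = 0.02689 × 0.4376 = 0.01177 mol
Let x = n(LiOH), y = n(NaOH).
Titrant: 1x + 1y = 0.01177;  mass: 23.95x + 40.00y = 0.3744
Solving, x = 5.999 × 10^-3 mol, y = 5.768 × 10^-3 mol
mass of LiOH = 5.999 × 10^-3 × 23.95 = 0.1437 g

0.1437 g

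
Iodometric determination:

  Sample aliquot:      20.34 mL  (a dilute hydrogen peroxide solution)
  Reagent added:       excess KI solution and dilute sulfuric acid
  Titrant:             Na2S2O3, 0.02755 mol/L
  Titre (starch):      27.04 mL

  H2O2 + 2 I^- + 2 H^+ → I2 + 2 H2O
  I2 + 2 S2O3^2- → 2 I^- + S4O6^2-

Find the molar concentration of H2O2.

0.01831 mol/L

n(S2O3^2-) = 0.02704 × 0.02755 = 7.450 × 10^-4 mol
n(I2) = n(S2O3^2-)/2 = 3.725 × 10^-4 mol
n(H2O2) in the aliquot = 3.725 × 10^-4 mol (1:1 ratio)
[H2O2] = 3.725 × 10^-4 / 0.02034 = 0.01831 mol/L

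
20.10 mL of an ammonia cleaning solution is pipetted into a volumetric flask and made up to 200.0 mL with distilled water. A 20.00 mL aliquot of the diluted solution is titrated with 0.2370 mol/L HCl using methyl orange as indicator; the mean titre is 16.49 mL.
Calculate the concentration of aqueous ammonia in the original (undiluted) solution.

NH3 + HCl → NH4Cl
n(HCl) = 0.01649 × 0.2370 = 3.908 × 10^-3 mol
n(NH3) in the aliquot = 3.908 × 10^-3 mol (1:1 ratio)
[NH3]_dilute = 3.908 × 10^-3 / 0.02000 = 0.1954 mol/L
Dilution factor = 200.0 / 20.10 = 9.950
[NH3]_stock = 0.1954 × 9.950 = 1.944 mol/L

1.944 mol/L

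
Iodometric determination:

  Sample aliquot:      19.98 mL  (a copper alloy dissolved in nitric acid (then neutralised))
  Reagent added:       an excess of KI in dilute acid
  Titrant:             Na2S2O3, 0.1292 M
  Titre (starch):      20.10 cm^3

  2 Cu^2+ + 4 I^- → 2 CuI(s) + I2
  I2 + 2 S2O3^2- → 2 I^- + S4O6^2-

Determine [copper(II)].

n(S2O3^2-) = 0.02010 × 0.1292 = 2.597 × 10^-3 mol
n(I2) = n(S2O3^2-)/2 = 1.298 × 10^-3 mol
From the 2:1 ratio, n(Cu2+) in the aliquot = 2/1 × 1.298 × 10^-3 = 2.597 × 10^-3 mol
[Cu2+] = 2.597 × 10^-3 / 0.01998 = 0.1300 mol/L

0.1300 M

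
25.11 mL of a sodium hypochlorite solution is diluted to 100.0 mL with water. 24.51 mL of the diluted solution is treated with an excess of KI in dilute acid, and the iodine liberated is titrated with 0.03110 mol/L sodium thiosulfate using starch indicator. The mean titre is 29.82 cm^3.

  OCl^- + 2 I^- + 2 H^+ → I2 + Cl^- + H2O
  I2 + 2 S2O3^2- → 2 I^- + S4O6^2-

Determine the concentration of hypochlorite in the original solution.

n(S2O3^2-) = 0.02982 × 0.03110 = 9.274 × 10^-4 mol
n(I2) = n(S2O3^2-)/2 = 4.637 × 10^-4 mol
n(OCl^-) in the aliquot = 4.637 × 10^-4 mol (1:1 ratio)
[OCl^-]_dilute = 4.637 × 10^-4 / 0.02451 = 0.01892 mol/L
[OCl^-]_original = 0.01892 × 100.0/25.11 = 0.07534 mol/L

0.07534 mol/L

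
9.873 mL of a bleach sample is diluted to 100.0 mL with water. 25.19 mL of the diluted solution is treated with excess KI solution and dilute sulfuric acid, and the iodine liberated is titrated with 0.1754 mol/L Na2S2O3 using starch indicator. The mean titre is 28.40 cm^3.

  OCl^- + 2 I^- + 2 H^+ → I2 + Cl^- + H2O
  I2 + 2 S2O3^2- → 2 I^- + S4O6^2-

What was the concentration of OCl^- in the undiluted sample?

n(S2O3^2-) = 0.02840 × 0.1754 = 4.981 × 10^-3 mol
n(I2) = n(S2O3^2-)/2 = 2.491 × 10^-3 mol
n(OCl^-) in the aliquot = 2.491 × 10^-3 mol (1:1 ratio)
[OCl^-]_dilute = 2.491 × 10^-3 / 0.02519 = 0.09888 mol/L
[OCl^-]_original = 0.09888 × 100.0/9.873 = 1.001 mol/L

1.001 mol/L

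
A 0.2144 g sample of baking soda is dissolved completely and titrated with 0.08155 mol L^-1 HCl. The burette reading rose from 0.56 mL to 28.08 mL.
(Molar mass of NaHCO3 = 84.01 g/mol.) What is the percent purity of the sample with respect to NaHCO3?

NaHCO3 + HCl → NaCl + H2O + CO2
n(HCl) = 0.02752 L × 0.08155 mol/L = 2.244 × 10^-3 mol
n(NaHCO3) = 2.244 × 10^-3 mol (1:1 ratio)
mass of NaHCO3 = 2.244 × 10^-3 × 84.01 g/mol = 0.1885 g
% NaHCO3 = 0.1885 / 0.2144 × 100 = 87.94 %

87.94 %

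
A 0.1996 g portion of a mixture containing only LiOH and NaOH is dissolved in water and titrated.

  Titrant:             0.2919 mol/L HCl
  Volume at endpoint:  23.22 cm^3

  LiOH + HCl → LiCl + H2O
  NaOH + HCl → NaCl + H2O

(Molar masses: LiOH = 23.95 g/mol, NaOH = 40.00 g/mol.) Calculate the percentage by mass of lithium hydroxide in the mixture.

53.47 %

n(HCl) = 0.02322 × 0.2919 = 6.778 × 10^-3 mol
Let x = n(LiOH), y = n(NaOH).
Titrant: 1x + 1y = 6.778 × 10^-3;  mass: 23.95x + 40.00y = 0.1996
Solving, x = 4.456 × 10^-3 mol, y = 2.322 × 10^-3 mol
mass of LiOH = 4.456 × 10^-3 × 23.95 = 0.1067 g
% LiOH = 0.1067 / 0.1996 × 100 = 53.47 %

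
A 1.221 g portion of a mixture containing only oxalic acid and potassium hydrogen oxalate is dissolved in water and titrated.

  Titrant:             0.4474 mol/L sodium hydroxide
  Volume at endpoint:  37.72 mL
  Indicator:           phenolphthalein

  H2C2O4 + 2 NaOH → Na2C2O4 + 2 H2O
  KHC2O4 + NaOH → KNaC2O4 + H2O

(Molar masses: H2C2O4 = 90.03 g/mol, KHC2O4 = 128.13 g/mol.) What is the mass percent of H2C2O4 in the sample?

n(NaOH) = 0.03772 × 0.4474 = 0.01688 mol
Let x = n(H2C2O4), y = n(KHC2O4).
Titrant: 2x + 1y = 0.01688;  mass: 90.03x + 128.13y = 1.221
Solving, x = 5.663 × 10^-3 mol, y = 5.551 × 10^-3 mol
mass of H2C2O4 = 5.663 × 10^-3 × 90.03 = 0.5098 g
% H2C2O4 = 0.5098 / 1.221 × 100 = 41.75 %

41.75 %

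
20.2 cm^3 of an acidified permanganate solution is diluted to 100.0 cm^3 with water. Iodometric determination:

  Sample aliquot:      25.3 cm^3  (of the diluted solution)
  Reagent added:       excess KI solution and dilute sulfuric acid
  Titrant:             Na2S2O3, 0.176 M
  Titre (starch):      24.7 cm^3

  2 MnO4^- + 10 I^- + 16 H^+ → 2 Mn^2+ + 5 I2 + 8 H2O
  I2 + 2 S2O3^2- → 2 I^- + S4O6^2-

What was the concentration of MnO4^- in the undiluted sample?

0.170 M

n(S2O3^2-) = 0.0247 × 0.176 = 4.35 × 10^-3 mol
n(I2) = n(S2O3^2-)/2 = 2.17 × 10^-3 mol
From the 2:5 ratio, n(MnO4^-) in the aliquot = 2/5 × 2.17 × 10^-3 = 8.69 × 10^-4 mol
[MnO4^-]_dilute = 8.69 × 10^-4 / 0.0253 = 0.0344 mol/L
[MnO4^-]_original = 0.0344 × 100.0/20.2 = 0.170 mol/L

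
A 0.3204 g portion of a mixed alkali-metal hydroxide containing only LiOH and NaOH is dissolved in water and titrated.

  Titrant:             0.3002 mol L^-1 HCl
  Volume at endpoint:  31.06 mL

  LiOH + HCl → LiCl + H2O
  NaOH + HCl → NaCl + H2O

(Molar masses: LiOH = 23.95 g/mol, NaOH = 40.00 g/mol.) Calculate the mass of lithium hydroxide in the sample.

n(HCl) = 0.03106 × 0.3002 = 9.324 × 10^-3 mol
Let x = n(LiOH), y = n(NaOH).
Titrant: 1x + 1y = 9.324 × 10^-3;  mass: 23.95x + 40.00y = 0.3204
Solving, x = 3.275 × 10^-3 mol, y = 6.049 × 10^-3 mol
mass of LiOH = 3.275 × 10^-3 × 23.95 = 0.07844 g

0.07844 g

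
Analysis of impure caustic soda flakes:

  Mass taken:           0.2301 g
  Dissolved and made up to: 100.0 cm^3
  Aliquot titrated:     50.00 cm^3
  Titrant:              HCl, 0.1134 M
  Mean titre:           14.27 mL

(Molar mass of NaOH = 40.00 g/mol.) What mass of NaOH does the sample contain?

NaOH + HCl → NaCl + H2O
n(HCl) per titration = 0.01427 × 0.1134 = 1.618 × 10^-3 mol
n(NaOH) in each aliquot = 1.618 × 10^-3 mol (1:1 ratio)
n(NaOH) in the whole flask = 1.618 × 10^-3 × 100.0/50.00 = 3.236 × 10^-3 mol
mass of NaOH = 3.236 × 10^-3 × 40.00 = 0.1295 g

0.1295 g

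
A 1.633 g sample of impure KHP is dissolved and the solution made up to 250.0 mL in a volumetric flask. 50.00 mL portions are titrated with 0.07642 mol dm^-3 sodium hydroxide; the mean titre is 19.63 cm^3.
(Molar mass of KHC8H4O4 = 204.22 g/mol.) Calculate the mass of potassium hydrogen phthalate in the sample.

1.532 g

KHC8H4O4 + NaOH → KNaC8H4O4 + H2O
n(NaOH) per titration = 0.01963 × 0.07642 = 1.500 × 10^-3 mol
n(KHC8H4O4) in each aliquot = 1.500 × 10^-3 mol (1:1 ratio)
n(KHC8H4O4) in the whole flask = 1.500 × 10^-3 × 250.0/50.00 = 7.501 × 10^-3 mol
mass of KHC8H4O4 = 7.501 × 10^-3 × 204.22 = 1.532 g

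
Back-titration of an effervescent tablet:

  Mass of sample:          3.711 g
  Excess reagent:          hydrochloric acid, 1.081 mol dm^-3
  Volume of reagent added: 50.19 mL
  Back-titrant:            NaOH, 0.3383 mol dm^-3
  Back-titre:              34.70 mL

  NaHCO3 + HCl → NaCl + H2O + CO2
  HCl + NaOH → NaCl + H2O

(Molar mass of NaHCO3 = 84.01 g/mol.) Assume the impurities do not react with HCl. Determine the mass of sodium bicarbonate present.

3.572 g

n(HCl) added = 0.05019 × 1.081 = 0.05426 mol
n(NaOH) used in back-titration = 0.03470 × 0.3383 = 0.01174 mol
n(HCl) left over = 0.01174 mol (1:1 ratio)
n(HCl) consumed by analyte = 0.05426 − 0.01174 = 0.04252 mol
n(NaHCO3) = 0.04252 mol (1:1 ratio)
mass of NaHCO3 = 0.04252 × 84.01 = 3.572 g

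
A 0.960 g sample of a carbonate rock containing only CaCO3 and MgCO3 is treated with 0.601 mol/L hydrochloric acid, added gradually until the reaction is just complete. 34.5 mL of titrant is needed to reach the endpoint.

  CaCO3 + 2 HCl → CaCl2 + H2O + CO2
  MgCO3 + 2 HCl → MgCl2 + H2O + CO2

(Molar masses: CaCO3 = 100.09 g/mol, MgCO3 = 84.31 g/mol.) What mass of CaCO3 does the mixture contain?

n(HCl) = 0.0345 × 0.601 = 0.0207 mol
Let x = n(CaCO3), y = n(MgCO3).
Titrant: 2x + 2y = 0.0207;  mass: 100.09x + 84.31y = 0.960
Solving, x = 5.45 × 10^-3 mol, y = 4.92 × 10^-3 mol
mass of CaCO3 = 5.45 × 10^-3 × 100.09 = 0.545 g

0.545 g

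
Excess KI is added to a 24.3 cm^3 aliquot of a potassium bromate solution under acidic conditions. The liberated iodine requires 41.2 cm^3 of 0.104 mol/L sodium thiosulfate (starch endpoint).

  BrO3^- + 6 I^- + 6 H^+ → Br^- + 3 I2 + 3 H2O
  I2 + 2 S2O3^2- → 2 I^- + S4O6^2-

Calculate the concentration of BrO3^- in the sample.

0.0294 mol/L

n(S2O3^2-) = 0.0412 × 0.104 = 4.28 × 10^-3 mol
n(I2) = n(S2O3^2-)/2 = 2.14 × 10^-3 mol
From the 1:3 ratio, n(BrO3^-) in the aliquot = 1/3 × 2.14 × 10^-3 = 7.14 × 10^-4 mol
[BrO3^-] = 7.14 × 10^-4 / 0.0243 = 0.0294 mol/L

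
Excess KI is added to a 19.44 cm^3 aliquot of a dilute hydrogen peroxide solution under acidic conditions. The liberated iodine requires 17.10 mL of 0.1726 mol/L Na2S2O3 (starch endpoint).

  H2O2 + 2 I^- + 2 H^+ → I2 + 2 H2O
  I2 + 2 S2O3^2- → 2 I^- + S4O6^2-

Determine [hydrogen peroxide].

0.07591 mol/L

n(S2O3^2-) = 0.01710 × 0.1726 = 2.951 × 10^-3 mol
n(I2) = n(S2O3^2-)/2 = 1.476 × 10^-3 mol
n(H2O2) in the aliquot = 1.476 × 10^-3 mol (1:1 ratio)
[H2O2] = 1.476 × 10^-3 / 0.01944 = 0.07591 mol/L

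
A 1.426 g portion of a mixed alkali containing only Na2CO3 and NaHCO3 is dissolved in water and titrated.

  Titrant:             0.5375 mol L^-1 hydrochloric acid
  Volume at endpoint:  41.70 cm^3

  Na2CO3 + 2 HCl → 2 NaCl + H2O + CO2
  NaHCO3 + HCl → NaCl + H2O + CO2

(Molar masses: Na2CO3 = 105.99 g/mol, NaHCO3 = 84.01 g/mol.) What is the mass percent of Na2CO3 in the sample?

n(HCl) = 0.04170 × 0.5375 = 0.02241 mol
Let x = n(Na2CO3), y = n(NaHCO3).
Titrant: 2x + 1y = 0.02241;  mass: 105.99x + 84.01y = 1.426
Solving, x = 7.367 × 10^-3 mol, y = 7.680 × 10^-3 mol
mass of Na2CO3 = 7.367 × 10^-3 × 105.99 = 0.7808 g
% Na2CO3 = 0.7808 / 1.426 × 100 = 54.76 %

54.76 %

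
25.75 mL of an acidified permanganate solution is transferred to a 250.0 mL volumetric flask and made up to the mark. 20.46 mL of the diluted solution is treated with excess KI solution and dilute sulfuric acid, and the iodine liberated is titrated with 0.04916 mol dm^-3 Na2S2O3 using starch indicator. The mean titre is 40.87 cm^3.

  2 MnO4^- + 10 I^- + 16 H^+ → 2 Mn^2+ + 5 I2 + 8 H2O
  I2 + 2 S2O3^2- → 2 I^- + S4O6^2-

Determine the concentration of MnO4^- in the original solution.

0.1907 mol/L

n(S2O3^2-) = 0.04087 × 0.04916 = 2.009 × 10^-3 mol
n(I2) = n(S2O3^2-)/2 = 1.005 × 10^-3 mol
From the 2:5 ratio, n(MnO4^-) in the aliquot = 2/5 × 1.005 × 10^-3 = 4.018 × 10^-4 mol
[MnO4^-]_dilute = 4.018 × 10^-4 / 0.02046 = 0.01964 mol/L
[MnO4^-]_original = 0.01964 × 250.0/25.75 = 0.1907 mol/L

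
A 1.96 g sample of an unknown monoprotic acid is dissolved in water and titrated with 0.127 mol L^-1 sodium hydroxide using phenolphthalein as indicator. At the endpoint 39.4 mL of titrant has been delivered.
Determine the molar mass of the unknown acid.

392 g/mol

n(NaOH) = 0.0394 L × 0.127 mol/L = 5.00 × 10^-3 mol
n(HA) = 5.00 × 10^-3 mol (1:1 ratio)
M = m / n = 1.96 g / 5.00 × 10^-3 mol = 392 g/mol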